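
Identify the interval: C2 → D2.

C to D spans two letter names (C-D), so the interval is some kind of second.
Counting semitones, C2→D2 is 2, which is the major second.

M2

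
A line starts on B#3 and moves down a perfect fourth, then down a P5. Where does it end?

B#2

A perfect fourth down from B#3 is F##3.
F##3 down a perfect fifth → B#2 (7 semitones).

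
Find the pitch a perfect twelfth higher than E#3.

B#4

The twelfth's letter: E up five letter names plus an octave → B.
Moving 19 semitones up from E#3 (the size of a perfect twelfth) reaches B#4.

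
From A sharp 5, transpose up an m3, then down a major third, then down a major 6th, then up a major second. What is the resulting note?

A#5 up a minor third → C#6 (3 semitones).
C#6 down a major third → A5 (4 semitones).
A5 down a major sixth → C5 (9 semitones).
C5 up a major second → D5 (2 semitones).

D 5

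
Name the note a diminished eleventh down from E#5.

Counting four letter names plus an octave down from E lands on B.
A diminished eleventh spans 16 semitones, so from E#5 the target pitch is B##3.

B##3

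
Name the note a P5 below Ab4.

Db4

Five letter names down from A: D.
A perfect fifth is 7 semitones; 7 semitones down from Ab4 gives Db4.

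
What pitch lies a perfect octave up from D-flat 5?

D-flat 6

The letter stays D (same as the start), shifted an octave up.
A perfect octave is 12 semitones; 12 semitones up from Db5 gives Db6.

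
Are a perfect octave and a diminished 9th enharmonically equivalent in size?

Yes

A perfect octave spans 12 semitones, and a diminished ninth also spans 12 semitones — they're enharmonic.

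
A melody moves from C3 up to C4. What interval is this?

perfect octave

C to C is the same letter name, plus an octave: an octave.
C3 to C4 is 12 semitones, matching the perfect octave exactly, so the quality is perfect.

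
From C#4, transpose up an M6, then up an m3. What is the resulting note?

C#5

Up a major sixth from C#4: A#4 (9 semitones up).
Up a minor third from A#4: C#5 (3 semitones up).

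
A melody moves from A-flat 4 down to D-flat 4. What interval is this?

Descending from Ab4 to Db4 is the same interval as ascending Db4 to Ab4.
D to A spans five letter names (D-E-F-G-A), so the interval is some kind of fifth.
Db4 to Ab4 is 7 semitones, matching the perfect fifth exactly, so the quality is perfect.

perfect 5th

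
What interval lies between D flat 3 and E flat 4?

D to E spans two letter names (D-E), plus an octave — that makes it a ninth of some quality.
Db3 to Eb4 is 14 semitones, matching the major ninth exactly, so the quality is major.
(Equivalently, a compound major second: a major second plus an octave.)

major ninth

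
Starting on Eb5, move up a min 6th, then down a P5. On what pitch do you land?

Up a minor sixth from Eb5: Cb6 (8 semitones up).
A perfect fifth down from Cb6 is Fb5.

Fb5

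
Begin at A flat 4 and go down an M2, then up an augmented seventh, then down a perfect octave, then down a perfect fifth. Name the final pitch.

B 3

A major second down from Ab4 is Gb4.
Gb4 up an augmented seventh → F#5 (12 semitones).
F#5 down a perfect octave → F#4 (12 semitones).
A perfect fifth down from F#4 is B3.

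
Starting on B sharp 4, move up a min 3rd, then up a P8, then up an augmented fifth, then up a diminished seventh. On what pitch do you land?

G sharp 7

Up a minor third from B#4: D#5 (3 semitones up).
D#5 up a perfect octave → D#6 (12 semitones).
Up an augmented fifth from D#6: A##6 (8 semitones up).
Up a diminished seventh from A##6: G#7 (9 semitones up).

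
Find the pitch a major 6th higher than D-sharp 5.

B-sharp 5

Counting six letter names up from D lands on B.
A major sixth spans 9 semitones, so from D#5 the target pitch is B#5.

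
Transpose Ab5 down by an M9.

Gb4

Counting two letter names plus an octave down from A lands on G.
Moving 14 semitones down from Ab5 (the size of a major ninth) reaches Gb4.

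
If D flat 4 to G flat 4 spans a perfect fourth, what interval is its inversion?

P5

Inverted interval numbers add to nine, so a fourth pairs with a fifth (4 + 5 = 9).
And perfect stays perfect under inversion, so we get a perfect fifth.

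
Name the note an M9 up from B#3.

The ninth's letter: B up two letter names plus an octave → C.
Moving 14 semitones up from B#3 (the size of a major ninth) reaches C##5.

C##5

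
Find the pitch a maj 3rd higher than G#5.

B#5

The third takes the letter from G up to B.
A major third is 4 semitones; 4 semitones up from G#5 gives B#5.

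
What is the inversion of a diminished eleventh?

augmented 5th

First reduce the compound diminished eleventh to its simple form, a diminished fourth.
Inverted interval numbers add to nine, so a fourth pairs with a fifth (4 + 5 = 9).
And diminished becomes augmented under inversion, so we get an augmented fifth.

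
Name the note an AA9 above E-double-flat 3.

Two letters up from E (plus an octave) reaches F.
A doubly augmented ninth spans 16 semitones, so from Ebb3 the target pitch is F#4.

F-sharp 4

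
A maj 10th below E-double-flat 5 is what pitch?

C-double-flat 4

Three letters down from E (plus an octave) reaches C.
A major tenth spans 16 semitones, so from Ebb5 the target pitch is Cbb4.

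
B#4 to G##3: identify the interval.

minor tenth

Descending from B#4 to G##3 is the same interval as ascending G##3 to B#4.
G to B spans three letter names (G-A-B), plus an octave — that makes it a tenth of some quality.
G##3 to B#4 is 15 semitones, a half step short of the major tenth (16), so this is minor.
(Equivalently, a compound minor third: a minor third plus an octave.)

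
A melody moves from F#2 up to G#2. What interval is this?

F to G spans two letter names (F-G), so the interval is some kind of second.
F#2 to G#2 is 2 semitones, matching the major second exactly, so the quality is major.

major 2nd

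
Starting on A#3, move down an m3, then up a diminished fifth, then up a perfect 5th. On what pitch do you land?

G#4

Down a minor third from A#3: F##3 (3 semitones down).
Up a diminished fifth from F##3: C#4 (6 semitones up).
Up a perfect fifth from C#4: G#4 (7 semitones up).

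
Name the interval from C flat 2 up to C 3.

C to C is the same letter name, plus an octave — that makes it an octave of some quality.
A perfect octave would be 12 semitones; Cb2 to C3 is 13, one semitone wider, so the interval is augmented.

augmented octave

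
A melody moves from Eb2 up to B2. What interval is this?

augmented fifth

E to B spans five letter names (E-F-G-A-B): a fifth.
A perfect fifth would be 7 semitones; Eb2 to B2 is 8, one semitone wider, so the interval is augmented.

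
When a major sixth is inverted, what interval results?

Interval numbers invert to sum to nine: 6 + 3 = 9, so a sixth inverts to a third.
The quality also flips — major becomes minor — giving a minor third.

minor third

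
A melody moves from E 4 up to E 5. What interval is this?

E to E is the same letter name, plus an octave: an octave.
The perfect octave spans 12 semitones, and E4 to E5 is exactly 12 semitones — so this is a perfect octave.

perfect octave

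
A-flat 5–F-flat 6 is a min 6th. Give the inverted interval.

major 3rd

Inverted interval numbers add to nine, so a sixth pairs with a third (6 + 3 = 9).
The quality also flips — minor becomes major — giving a major third.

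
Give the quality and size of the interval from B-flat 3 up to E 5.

B to E spans four letter names (B-C-D-E), plus an octave — that makes it an eleventh of some quality.
Bb3 to E5 spans 18 semitones — one semitone wider than the perfect eleventh (17) — giving an augmented eleventh.
(Equivalently, a compound augmented fourth: an augmented fourth plus an octave.)

augmented 11th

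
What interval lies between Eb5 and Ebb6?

d8

E to E is the same letter name, plus an octave: an octave.
The perfect octave is 12 semitones; here we have 11, one semitone narrower: diminished.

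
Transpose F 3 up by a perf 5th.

Counting five letter names up from F lands on C.
A perfect fifth spans 7 semitones, so from F3 the target pitch is C4.

C 4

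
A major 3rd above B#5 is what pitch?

Three letter names up from B: D.
A major third spans 4 semitones, so from B#5 the target pitch is D##6.

D##6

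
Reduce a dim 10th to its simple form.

diminished third

Take out an octave (7 from the number): 10 − 7 = 3.
So a diminished tenth is an octave plus a diminished third. The quality is unchanged.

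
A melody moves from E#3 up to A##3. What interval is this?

augmented fourth

E to A spans four letter names (E-F-G-A): a fourth.
The perfect fourth is 5 semitones; here we have 6, one semitone wider: augmented.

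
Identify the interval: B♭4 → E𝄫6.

diminished 11th

B to E spans four letter names (B-C-D-E), plus an octave: an eleventh.
The perfect eleventh is 17 semitones; here we have 16, one semitone narrower: diminished.
(Equivalently, a compound diminished fourth: a diminished fourth plus an octave.)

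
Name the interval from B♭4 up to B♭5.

perfect octave

B to B is the same letter name, plus an octave: an octave.
The perfect octave spans 12 semitones, and Bb4 to Bb5 is exactly 12 semitones — so this is a perfect octave.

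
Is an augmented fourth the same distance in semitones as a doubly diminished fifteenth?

No

An augmented fourth is 6 semitones but a doubly diminished fifteenth is 22 semitones — different sizes.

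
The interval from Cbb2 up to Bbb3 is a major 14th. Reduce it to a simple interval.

Subtracting seven from the interval number removes an octave: 14 − 7 = 7.
That makes a major fourteenth a compound major seventh — an octave plus a major seventh.

major seventh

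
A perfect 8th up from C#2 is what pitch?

C#3

An octave keeps the letter name C, an octave up from C.
Moving 12 semitones up from C#2 (the size of a perfect octave) reaches C#3.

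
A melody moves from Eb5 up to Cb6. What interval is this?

minor sixth

E to C spans six letter names (E-F-G-A-B-C): a sixth.
At 8 semitones, Eb5→Cb6 falls one short of a major sixth: minor.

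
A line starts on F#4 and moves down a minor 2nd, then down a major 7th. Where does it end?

A minor second down from F#4 is E#4.
E#4 down a major seventh → F#3 (11 semitones).

F#3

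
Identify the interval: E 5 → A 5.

perfect 4th

E to A spans four letter names (E-F-G-A), so the interval is some kind of fourth.
The perfect fourth spans 5 semitones, and E5 to A5 is exactly 5 semitones — so this is a perfect fourth.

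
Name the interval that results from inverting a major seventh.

m2

The rule of nine gives the new number: 9 − 7 = 2, so a seventh becomes a second.
The quality also flips — major becomes minor — giving a minor second.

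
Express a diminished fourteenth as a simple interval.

diminished seventh

Take out an octave (7 from the number): 14 − 7 = 7.
Quality carries through unchanged, so the simple form is a diminished seventh.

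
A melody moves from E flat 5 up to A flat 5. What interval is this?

P4

E to A spans four letter names (E-F-G-A), so the interval is some kind of fourth.
Eb5 to Ab5 is 5 semitones, matching the perfect fourth exactly, so the quality is perfect.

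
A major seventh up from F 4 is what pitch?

E 5

Counting seven letter names up from F lands on E.
Moving 11 semitones up from F4 (the size of a major seventh) reaches E5.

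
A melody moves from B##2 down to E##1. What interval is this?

perfect twelfth

Descending from B##2 to E##1 is the same interval as ascending E##1 to B##2.
E to B spans five letter names (E-F-G-A-B), plus an octave: a twelfth.
E##1 to B##2 is 19 semitones, matching the perfect twelfth exactly, so the quality is perfect.
(Equivalently, a compound perfect fifth: a perfect fifth plus an octave.)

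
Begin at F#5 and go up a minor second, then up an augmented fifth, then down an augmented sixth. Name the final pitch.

A minor second up from F#5 is G5.
G5 up an augmented fifth → D#6 (8 semitones).
D#6 down an augmented sixth → F5 (10 semitones).

F5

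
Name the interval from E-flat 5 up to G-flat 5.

E to G spans three letter names (E-F-G): a third.
At 3 semitones, Eb5→Gb5 falls one short of a major third: minor.

minor third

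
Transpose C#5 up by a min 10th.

E6

Counting three letter names plus an octave up from C lands on E.
A minor tenth spans 15 semitones, so from C#5 the target pitch is E6.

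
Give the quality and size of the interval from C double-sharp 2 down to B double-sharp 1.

m2

Descending from C##2 to B##1 is the same interval as ascending B##1 to C##2.
B to C spans two letter names (B-C): a second.
At 1 semitone, B##1→C##2 falls one short of a major second: minor.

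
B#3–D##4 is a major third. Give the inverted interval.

Inverted interval numbers add to nine, so a third pairs with a sixth (3 + 6 = 9).
And major becomes minor under inversion, so we get a minor sixth.

minor sixth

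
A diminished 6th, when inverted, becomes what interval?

Interval numbers invert to sum to nine: 6 + 3 = 9, so a sixth inverts to a third.
Quality inverts too: diminished becomes augmented. That makes the inversion an augmented third.

augmented third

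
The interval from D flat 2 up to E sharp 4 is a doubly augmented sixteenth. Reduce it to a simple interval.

doubly augmented 2nd

Each octave removed subtracts seven from the number: 16 − 14 = 2.
That makes a doubly augmented sixteenth a compound doubly augmented second — 2 octaves plus a doubly augmented second.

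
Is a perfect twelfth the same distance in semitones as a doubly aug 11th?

Yes

Both span 19 semitones: a perfect twelfth and a doubly augmented eleventh are the same chromatic distance.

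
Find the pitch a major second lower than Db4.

Two letter names down from D: C.
A major second is 2 semitones; 2 semitones down from Db4 gives Cb4.

Cb4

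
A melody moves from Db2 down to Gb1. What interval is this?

perfect fifth

Descending from Db2 to Gb1 is the same interval as ascending Gb1 to Db2.
G to D spans five letter names (G-A-B-C-D) — that makes it a fifth of some quality.
The perfect fifth spans 7 semitones, and Gb1 to Db2 is exactly 7 semitones — so this is a perfect fifth.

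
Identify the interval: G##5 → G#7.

d15

G to G is the same letter name, plus 2 octaves: a fifteenth.
A perfect fifteenth would be 24 semitones; G##5 to G#7 is 23, one semitone narrower, so the interval is diminished.
(Equivalently, a compound diminished octave: a diminished octave plus an octave.)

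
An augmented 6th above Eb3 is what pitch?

C#4

Counting six letter names up from E lands on C.
An augmented sixth is 10 semitones; 10 semitones up from Eb3 gives C#4.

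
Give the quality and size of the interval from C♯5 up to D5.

minor second

C to D spans two letter names (C-D): a second.
At 1 semitone, C#5→D5 falls one short of a major second: minor.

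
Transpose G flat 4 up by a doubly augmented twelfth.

Five letters up from G (plus an octave) reaches D.
A doubly augmented twelfth spans 21 semitones, so from Gb4 the target pitch is D#6.

D sharp 6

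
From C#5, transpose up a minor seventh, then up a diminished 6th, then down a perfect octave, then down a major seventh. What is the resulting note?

Abb4

A minor seventh up from C#5 is B5.
B5 up a diminished sixth → Gb6 (7 semitones).
Down a perfect octave from Gb6: Gb5 (12 semitones down).
Gb5 down a major seventh → Abb4 (11 semitones).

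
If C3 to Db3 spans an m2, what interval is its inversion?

M7

Interval numbers invert to sum to nine: 2 + 7 = 9, so a second inverts to a seventh.
The quality also flips — minor becomes major — giving a major seventh.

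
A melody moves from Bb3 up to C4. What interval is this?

B to C spans two letter names (B-C) — that makes it a second of some quality.
Counting semitones, Bb3→C4 is 2, which is the major second.

major second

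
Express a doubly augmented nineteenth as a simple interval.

Take out 2 octaves (14 from the number): 19 − 14 = 5.
So a doubly augmented nineteenth is 2 octaves plus a doubly augmented fifth. The quality is unchanged.

AA5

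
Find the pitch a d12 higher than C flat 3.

The twelfth's letter: C up five letter names plus an octave → G.
A diminished twelfth is 18 semitones; 18 semitones up from Cb3 gives Gbb4.

G double-flat 4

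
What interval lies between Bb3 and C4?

B to C spans two letter names (B-C): a second.
The major second spans 2 semitones, and Bb3 to C4 is exactly 2 semitones — so this is a major second.

major second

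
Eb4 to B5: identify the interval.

augmented twelfth

E to B spans five letter names (E-F-G-A-B), plus an octave: a twelfth.
Eb4 to B5 spans 20 semitones — one semitone wider than the perfect twelfth (19) — giving an augmented twelfth.
(Equivalently, a compound augmented fifth: an augmented fifth plus an octave.)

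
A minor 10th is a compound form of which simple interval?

Subtracting seven from the interval number removes an octave: 10 − 7 = 3.
That makes a minor tenth a compound minor third — an octave plus a minor third.

m3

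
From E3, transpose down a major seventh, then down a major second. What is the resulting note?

E3 down a major seventh → F2 (11 semitones).
Down a major second from F2: Eb2 (2 semitones down).

Eb2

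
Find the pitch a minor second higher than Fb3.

The second takes the letter from F up to G.
A minor second spans 1 semitone, so from Fb3 the target pitch is Gbb3.

Gbb3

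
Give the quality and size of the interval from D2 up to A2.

D to A spans five letter names (D-E-F-G-A), so the interval is some kind of fifth.
D2 to A2 is 7 semitones, matching the perfect fifth exactly, so the quality is perfect.

perfect fifth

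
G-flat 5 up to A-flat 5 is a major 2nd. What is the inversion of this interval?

The rule of nine gives the new number: 9 − 2 = 7, so a second becomes a seventh.
And major becomes minor under inversion, so we get a minor seventh.

minor 7th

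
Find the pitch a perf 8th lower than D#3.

D#2

For an octave the letter name doesn't change: still D, an octave down.
A perfect octave spans 12 semitones, so from D#3 the target pitch is D#2.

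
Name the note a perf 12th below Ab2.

Counting five letter names plus an octave down from A lands on D.
A perfect twelfth is 19 semitones; 19 semitones down from Ab2 gives Db1.

Db1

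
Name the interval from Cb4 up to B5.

C to B spans seven letter names (C-D-E-F-G-A-B), plus an octave: a fourteenth.
Cb4 to B5 spans 24 semitones — one semitone wider than the major fourteenth (23) — giving an augmented fourteenth.
(Equivalently, a compound augmented seventh: an augmented seventh plus an octave.)

augmented fourteenth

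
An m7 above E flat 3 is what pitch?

D flat 4

The seventh takes the letter from E up to D.
Moving 10 semitones up from Eb3 (the size of a minor seventh) reaches Db4.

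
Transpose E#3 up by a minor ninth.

Counting two letter names plus an octave up from E lands on F.
A minor ninth is 13 semitones; 13 semitones up from E#3 gives F#4.

F#4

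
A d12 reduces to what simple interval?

Each octave removed subtracts seven from the number: 12 − 7 = 5.
Quality carries through unchanged, so the simple form is a diminished fifth.

d5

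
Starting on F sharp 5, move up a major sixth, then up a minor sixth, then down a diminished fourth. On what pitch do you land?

F double-sharp 6

F#5 up a major sixth → D#6 (9 semitones).
Up a minor sixth from D#6: B6 (8 semitones up).
Down a diminished fourth from B6: F##6 (4 semitones down).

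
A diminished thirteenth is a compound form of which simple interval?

d6

Subtracting seven from the interval number removes an octave: 13 − 7 = 6.
So a diminished thirteenth is an octave plus a diminished sixth. The quality is unchanged.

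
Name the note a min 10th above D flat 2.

Counting three letter names plus an octave up from D lands on F.
A minor tenth is 15 semitones; 15 semitones up from Db2 gives Fb3.

F flat 3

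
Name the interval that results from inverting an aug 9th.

diminished seventh

First reduce the compound augmented ninth to its simple form, an augmented second.
Inverted interval numbers add to nine, so a second pairs with a seventh (2 + 7 = 9).
The quality also flips — augmented becomes diminished — giving a diminished seventh.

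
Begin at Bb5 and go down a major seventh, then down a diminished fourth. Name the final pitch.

Down a major seventh from Bb5: Cb5 (11 semitones down).
Down a diminished fourth from Cb5: G4 (4 semitones down).

G4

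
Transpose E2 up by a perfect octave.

For an octave the letter name doesn't change: still E, an octave up.
A perfect octave is 12 semitones; 12 semitones up from E2 gives E3.

E3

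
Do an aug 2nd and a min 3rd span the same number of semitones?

Yes

An augmented second spans 3 semitones, and a minor third also spans 3 semitones — they're enharmonic.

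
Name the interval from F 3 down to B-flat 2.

perfect 5th

Descending from F3 to Bb2 is the same interval as ascending Bb2 to F3.
B to F spans five letter names (B-C-D-E-F) — that makes it a fifth of some quality.
Bb2 to F3 is 7 semitones, matching the perfect fifth exactly, so the quality is perfect.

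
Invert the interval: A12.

diminished 4th

First reduce the compound augmented twelfth to its simple form, an augmented fifth.
The rule of nine gives the new number: 9 − 5 = 4, so a fifth becomes a fourth.
And augmented becomes diminished under inversion, so we get a diminished fourth.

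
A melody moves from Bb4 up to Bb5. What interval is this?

B to B is the same letter name, plus an octave — that makes it an octave of some quality.
Counting semitones, Bb4→Bb5 is 12, which is the perfect octave.

perfect octave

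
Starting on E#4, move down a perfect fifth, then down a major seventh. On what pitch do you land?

E#4 down a perfect fifth → A#3 (7 semitones).
A major seventh down from A#3 is B2.

B2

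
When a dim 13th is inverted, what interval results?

augmented third

First reduce the compound diminished thirteenth to its simple form, a diminished sixth.
Interval numbers invert to sum to nine: 6 + 3 = 9, so a sixth inverts to a third.
The quality also flips — diminished becomes augmented — giving an augmented third.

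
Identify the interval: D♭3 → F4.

major 10th

D to F spans three letter names (D-E-F), plus an octave: a tenth.
Counting semitones, Db3→F4 is 16, which is the major tenth.
(Equivalently, a compound major third: a major third plus an octave.)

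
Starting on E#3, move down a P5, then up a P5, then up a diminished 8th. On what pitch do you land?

E4

E#3 down a perfect fifth → A#2 (7 semitones).
A perfect fifth up from A#2 is E#3.
A diminished octave up from E#3 is E4.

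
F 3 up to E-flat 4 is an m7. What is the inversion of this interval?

major 2nd

The rule of nine gives the new number: 9 − 7 = 2, so a seventh becomes a second.
And minor becomes major under inversion, so we get a major second.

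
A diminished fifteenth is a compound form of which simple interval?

diminished octave

Subtracting seven from the interval number removes an octave: 15 − 7 = 8.
That makes a diminished fifteenth a compound diminished octave — an octave plus a diminished octave.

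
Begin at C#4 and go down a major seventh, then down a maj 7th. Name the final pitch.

Eb2

Down a major seventh from C#4: D3 (11 semitones down).
Down a major seventh from D3: Eb2 (11 semitones down).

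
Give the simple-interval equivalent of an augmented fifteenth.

Subtracting seven from the interval number removes an octave: 15 − 7 = 8.
That makes an augmented fifteenth a compound augmented octave — an octave plus an augmented octave.

augmented 8th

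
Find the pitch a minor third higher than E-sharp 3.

Counting three letter names up from E lands on G.
A minor third spans 3 semitones, so from E#3 the target pitch is G#3.

G-sharp 3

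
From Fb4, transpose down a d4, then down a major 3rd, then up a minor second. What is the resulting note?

Bbb3

A diminished fourth down from Fb4 is C4.
Down a major third from C4: Ab3 (4 semitones down).
Up a minor second from Ab3: Bbb3 (1 semitone up).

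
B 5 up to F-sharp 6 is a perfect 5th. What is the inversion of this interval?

perfect 4th

Interval numbers invert to sum to nine: 5 + 4 = 9, so a fifth inverts to a fourth.
The quality also flips — perfect stays perfect — giving a perfect fourth.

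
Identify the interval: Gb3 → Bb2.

minor sixth

Descending from Gb3 to Bb2 is the same interval as ascending Bb2 to Gb3.
B to G spans six letter names (B-C-D-E-F-G), so the interval is some kind of sixth.
A major sixth would be 9 semitones, but Bb2 to Gb3 is 8 — one semitone narrower, making it a minor sixth.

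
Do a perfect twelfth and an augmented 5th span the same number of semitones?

No

19 semitones (perfect twelfth) vs 8 semitones (augmented fifth): not equal.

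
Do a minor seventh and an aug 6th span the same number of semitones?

Yes

A minor seventh = 10 semitones = an augmented sixth; enharmonically equal.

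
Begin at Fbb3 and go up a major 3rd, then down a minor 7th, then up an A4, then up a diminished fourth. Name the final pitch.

Abb3

A major third up from Fbb3 is Abb3.
Abb3 down a minor seventh → Bbb2 (10 semitones).
An augmented fourth up from Bbb2 is Eb3.
A diminished fourth up from Eb3 is Abb3.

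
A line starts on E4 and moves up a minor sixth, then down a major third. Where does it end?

E4 up a minor sixth → C5 (8 semitones).
Down a major third from C5: Ab4 (4 semitones down).

Ab4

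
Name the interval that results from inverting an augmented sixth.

The rule of nine gives the new number: 9 − 6 = 3, so a sixth becomes a third.
Quality inverts too: augmented becomes diminished. That makes the inversion a diminished third.

d3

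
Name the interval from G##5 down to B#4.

Descending from G##5 to B#4 is the same interval as ascending B#4 to G##5.
B to G spans six letter names (B-C-D-E-F-G): a sixth.
The major sixth spans 9 semitones, and B#4 to G##5 is exactly 9 semitones — so this is a major sixth.

M6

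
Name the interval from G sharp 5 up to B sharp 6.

major tenth

G to B spans three letter names (G-A-B), plus an octave: a tenth.
G#5 to B#6 is 16 semitones, matching the major tenth exactly, so the quality is major.
(Equivalently, a compound major third: a major third plus an octave.)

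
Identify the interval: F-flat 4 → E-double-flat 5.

minor 7th

F to E spans seven letter names (F-G-A-B-C-D-E), so the interval is some kind of seventh.
A major seventh would be 11 semitones, but Fb4 to Ebb5 is 10 — one semitone narrower, making it a minor seventh.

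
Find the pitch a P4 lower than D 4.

A 3

Counting four letter names down from D lands on A.
A perfect fourth is 5 semitones; 5 semitones down from D4 gives A3.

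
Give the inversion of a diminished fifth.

Interval numbers invert to sum to nine: 5 + 4 = 9, so a fifth inverts to a fourth.
And diminished becomes augmented under inversion, so we get an augmented fourth.

augmented 4th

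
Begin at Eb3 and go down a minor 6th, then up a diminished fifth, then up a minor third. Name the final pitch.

A minor sixth down from Eb3 is G2.
G2 up a diminished fifth → Db3 (6 semitones).
Db3 up a minor third → Fb3 (3 semitones).

Fb3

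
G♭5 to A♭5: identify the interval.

G to A spans two letter names (G-A): a second.
The major second spans 2 semitones, and Gb5 to Ab5 is exactly 2 semitones — so this is a major second.

major second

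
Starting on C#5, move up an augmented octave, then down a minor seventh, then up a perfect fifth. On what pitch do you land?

A##5

Up an augmented octave from C#5: C##6 (13 semitones up).
Down a minor seventh from C##6: D##5 (10 semitones down).
D##5 up a perfect fifth → A##5 (7 semitones).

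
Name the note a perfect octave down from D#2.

D#1

The letter stays D (same as the start), shifted an octave down.
Moving 12 semitones down from D#2 (the size of a perfect octave) reaches D#1.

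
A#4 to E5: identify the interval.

A to E spans five letter names (A-B-C-D-E), so the interval is some kind of fifth.
The perfect fifth is 7 semitones; here we have 6, one semitone narrower: diminished.

diminished 5th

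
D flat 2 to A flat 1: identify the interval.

perfect fourth

Descending from Db2 to Ab1 is the same interval as ascending Ab1 to Db2.
A to D spans four letter names (A-B-C-D): a fourth.
Ab1 to Db2 is 5 semitones, matching the perfect fourth exactly, so the quality is perfect.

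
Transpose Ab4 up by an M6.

F5

Counting six letter names up from A lands on F.
A major sixth spans 9 semitones, so from Ab4 the target pitch is F5.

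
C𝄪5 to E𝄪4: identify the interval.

m6

Descending from C##5 to E##4 is the same interval as ascending E##4 to C##5.
E to C spans six letter names (E-F-G-A-B-C), so the interval is some kind of sixth.
A major sixth would be 9 semitones, but E##4 to C##5 is 8 — one semitone narrower, making it a minor sixth.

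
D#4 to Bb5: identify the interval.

diminished thirteenth

D to B spans six letter names (D-E-F-G-A-B), plus an octave — that makes it a thirteenth of some quality.
The major thirteenth is 21 semitones; here we have 19, two semitones narrower: diminished.
(Equivalently, a compound diminished sixth: a diminished sixth plus an octave.)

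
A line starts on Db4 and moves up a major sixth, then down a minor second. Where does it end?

A major sixth up from Db4 is Bb4.
A minor second down from Bb4 is A4.

A4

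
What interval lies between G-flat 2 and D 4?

G to D spans five letter names (G-A-B-C-D), plus an octave — that makes it a twelfth of some quality.
A perfect twelfth would be 19 semitones; Gb2 to D4 is 20, one semitone wider, so the interval is augmented.
(Equivalently, a compound augmented fifth: an augmented fifth plus an octave.)

augmented twelfth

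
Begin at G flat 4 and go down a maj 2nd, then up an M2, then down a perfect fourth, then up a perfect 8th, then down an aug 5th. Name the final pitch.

Gb4 down a major second → Fb4 (2 semitones).
A major second up from Fb4 is Gb4.
Down a perfect fourth from Gb4: Db4 (5 semitones down).
A perfect octave up from Db4 is Db5.
Down an augmented fifth from Db5: Gbb4 (8 semitones down).

G double-flat 4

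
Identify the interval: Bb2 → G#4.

B to G spans six letter names (B-C-D-E-F-G), plus an octave, so the interval is some kind of thirteenth.
A major thirteenth would be 21 semitones; Bb2 to G#4 is 22, one semitone wider, so the interval is augmented.
(Equivalently, a compound augmented sixth: an augmented sixth plus an octave.)

augmented thirteenth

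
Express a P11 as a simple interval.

Take out an octave (7 from the number): 11 − 7 = 4.
Quality carries through unchanged, so the simple form is a perfect fourth.

perfect 4th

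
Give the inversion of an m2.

M7

Inverted interval numbers add to nine, so a second pairs with a seventh (2 + 7 = 9).
Quality inverts too: minor becomes major. That makes the inversion a major seventh.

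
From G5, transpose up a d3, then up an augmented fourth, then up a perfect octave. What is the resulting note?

Eb7

A diminished third up from G5 is Bbb5.
Bbb5 up an augmented fourth → Eb6 (6 semitones).
Up a perfect octave from Eb6: Eb7 (12 semitones up).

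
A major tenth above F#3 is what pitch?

A#4

Three letters up from F (plus an octave) reaches A.
A major tenth spans 16 semitones, so from F#3 the target pitch is A#4.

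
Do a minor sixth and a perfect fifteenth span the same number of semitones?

No

8 semitones (minor sixth) vs 24 semitones (perfect fifteenth): not equal.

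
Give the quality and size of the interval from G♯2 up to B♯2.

major 3rd

G to B spans three letter names (G-A-B), so the interval is some kind of third.
Counting semitones, G#2→B#2 is 4, which is the major third.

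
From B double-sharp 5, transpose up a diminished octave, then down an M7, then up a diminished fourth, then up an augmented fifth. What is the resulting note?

C sharp 7

B##5 up a diminished octave → B#6 (11 semitones).
B#6 down a major seventh → C#6 (11 semitones).
A diminished fourth up from C#6 is F6.
An augmented fifth up from F6 is C#7.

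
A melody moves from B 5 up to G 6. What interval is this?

B to G spans six letter names (B-C-D-E-F-G), so the interval is some kind of sixth.
B5 to G6 is 8 semitones, a half step short of the major sixth (9), so this is minor.

m6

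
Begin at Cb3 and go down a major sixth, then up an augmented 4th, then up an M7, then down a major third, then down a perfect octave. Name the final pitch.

A major sixth down from Cb3 is Ebb2.
Ebb2 up an augmented fourth → Ab2 (6 semitones).
A major seventh up from Ab2 is G3.
Down a major third from G3: Eb3 (4 semitones down).
Eb3 down a perfect octave → Eb2 (12 semitones).

Eb2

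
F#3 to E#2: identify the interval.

Descending from F#3 to E#2 is the same interval as ascending E#2 to F#3.
E to F spans two letter names (E-F), plus an octave, so the interval is some kind of ninth.
E#2 to F#3 is 13 semitones, a half step short of the major ninth (14), so this is minor.
(Equivalently, a compound minor second: a minor second plus an octave.)

minor ninth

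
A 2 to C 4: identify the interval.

minor tenth

A to C spans three letter names (A-B-C), plus an octave — that makes it a tenth of some quality.
At 15 semitones, A2→C4 falls one short of a major tenth: minor.
(Equivalently, a compound minor third: a minor third plus an octave.)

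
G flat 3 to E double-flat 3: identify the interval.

Descending from Gb3 to Ebb3 is the same interval as ascending Ebb3 to Gb3.
E to G spans three letter names (E-F-G), so the interval is some kind of third.
Counting semitones, Ebb3→Gb3 is 4, which is the major third.

M3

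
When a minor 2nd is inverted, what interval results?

major 7th

The rule of nine gives the new number: 9 − 2 = 7, so a second becomes a seventh.
Quality inverts too: minor becomes major. That makes the inversion a major seventh.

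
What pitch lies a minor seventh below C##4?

The seventh takes the letter from C down to D.
Moving 10 semitones down from C##4 (the size of a minor seventh) reaches D##3.

D##3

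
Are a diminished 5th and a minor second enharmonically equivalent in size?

A diminished fifth spans 6 semitones; a minor second spans 1 semitone. They differ by 5.

No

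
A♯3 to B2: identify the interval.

Descending from A#3 to B2 is the same interval as ascending B2 to A#3.
B to A spans seven letter names (B-C-D-E-F-G-A) — that makes it a seventh of some quality.
B2 to A#3 is 11 semitones, matching the major seventh exactly, so the quality is major.

major seventh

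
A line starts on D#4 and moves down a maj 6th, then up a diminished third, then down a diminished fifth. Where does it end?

D3

A major sixth down from D#4 is F#3.
Up a diminished third from F#3: Ab3 (2 semitones up).
Down a diminished fifth from Ab3: D3 (6 semitones down).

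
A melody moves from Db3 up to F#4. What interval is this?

augmented 10th

D to F spans three letter names (D-E-F), plus an octave: a tenth.
A major tenth would be 16 semitones; Db3 to F#4 is 17, one semitone wider, so the interval is augmented.
(Equivalently, a compound augmented third: an augmented third plus an octave.)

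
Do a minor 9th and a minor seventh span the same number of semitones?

13 semitones (minor ninth) vs 10 semitones (minor seventh): not equal.

No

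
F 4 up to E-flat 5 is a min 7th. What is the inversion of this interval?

Inverted interval numbers add to nine, so a seventh pairs with a second (7 + 2 = 9).
The quality also flips — minor becomes major — giving a major second.

M2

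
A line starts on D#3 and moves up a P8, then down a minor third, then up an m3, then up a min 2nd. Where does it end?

E4

A perfect octave up from D#3 is D#4.
D#4 down a minor third → B#3 (3 semitones).
Up a minor third from B#3: D#4 (3 semitones up).
D#4 up a minor second → E4 (1 semitone).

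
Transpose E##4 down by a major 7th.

F##3

The seventh takes the letter from E down to F.
A major seventh is 11 semitones; 11 semitones down from E##4 gives F##3.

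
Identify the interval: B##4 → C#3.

Descending from B##4 to C#3 is the same interval as ascending C#3 to B##4.
C to B spans seven letter names (C-D-E-F-G-A-B), plus an octave: a fourteenth.
The major fourteenth is 23 semitones; here we have 24, one semitone wider: augmented.
(Equivalently, a compound augmented seventh: an augmented seventh plus an octave.)

A14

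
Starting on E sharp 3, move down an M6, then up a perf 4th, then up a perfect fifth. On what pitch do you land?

G sharp 3

Down a major sixth from E#3: G#2 (9 semitones down).
A perfect fourth up from G#2 is C#3.
C#3 up a perfect fifth → G#3 (7 semitones).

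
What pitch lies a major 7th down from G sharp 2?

Counting seven letter names down from G lands on A.
A major seventh is 11 semitones; 11 semitones down from G#2 gives A1.

A 1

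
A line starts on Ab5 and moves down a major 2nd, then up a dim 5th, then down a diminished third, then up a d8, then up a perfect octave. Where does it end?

Ab5 down a major second → Gb5 (2 semitones).
Up a diminished fifth from Gb5: Dbb6 (6 semitones up).
Down a diminished third from Dbb6: Bb5 (2 semitones down).
Up a diminished octave from Bb5: Bbb6 (11 semitones up).
A perfect octave up from Bbb6 is Bbb7.

Bbb7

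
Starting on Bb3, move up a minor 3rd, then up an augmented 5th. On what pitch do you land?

A4

Up a minor third from Bb3: Db4 (3 semitones up).
Db4 up an augmented fifth → A4 (8 semitones).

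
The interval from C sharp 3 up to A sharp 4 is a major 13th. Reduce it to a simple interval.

Take out an octave (7 from the number): 13 − 7 = 6.
That makes a major thirteenth a compound major sixth — an octave plus a major sixth.

major sixth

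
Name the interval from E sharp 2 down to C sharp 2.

Descending from E#2 to C#2 is the same interval as ascending C#2 to E#2.
C to E spans three letter names (C-D-E): a third.
The major third spans 4 semitones, and C#2 to E#2 is exactly 4 semitones — so this is a major third.

major third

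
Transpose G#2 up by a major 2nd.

Two letter names up from G: A.
A major second spans 2 semitones, so from G#2 the target pitch is A#2.

A#2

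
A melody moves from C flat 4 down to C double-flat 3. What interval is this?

Descending from Cb4 to Cbb3 is the same interval as ascending Cbb3 to Cb4.
C to C is the same letter name, plus an octave: an octave.
The perfect octave is 12 semitones; here we have 13, one semitone wider: augmented.

augmented octave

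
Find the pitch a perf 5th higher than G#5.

D#6

Five letter names up from G: D.
A perfect fifth is 7 semitones; 7 semitones up from G#5 gives D#6.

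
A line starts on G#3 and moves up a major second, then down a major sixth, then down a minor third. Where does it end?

A major second up from G#3 is A#3.
Down a major sixth from A#3: C#3 (9 semitones down).
A minor third down from C#3 is A#2.

A#2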